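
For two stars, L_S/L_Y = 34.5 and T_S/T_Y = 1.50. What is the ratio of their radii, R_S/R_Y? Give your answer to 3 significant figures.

2.61

L ∝ R²T⁴ gives R ∝ √L / T², so
R_S/R_Y = √(34.5) / (1.50)² = 5.874 / 2.250 = 2.611.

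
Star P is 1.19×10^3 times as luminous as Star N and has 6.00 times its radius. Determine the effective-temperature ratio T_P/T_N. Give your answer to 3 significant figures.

2.40

L ∝ R²T⁴ gives T ∝ (L/R²)^(1/4), so
T_P/T_N = (1.19×10^3 / 6.00²)^(1/4) = (33.06)^(1/4) = 2.398.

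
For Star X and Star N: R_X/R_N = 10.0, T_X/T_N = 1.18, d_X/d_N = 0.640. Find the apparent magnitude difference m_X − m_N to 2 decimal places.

-6.69

L_X/L_N = (10.0)²(1.18)⁴ = 193.9.
F_X/F_N = (L_X/L_N)/(d_X/d_N)² = 193.9/0.4096 = 473.3.
m_X − m_N = −2.5 log₁₀(473.3) = -6.69.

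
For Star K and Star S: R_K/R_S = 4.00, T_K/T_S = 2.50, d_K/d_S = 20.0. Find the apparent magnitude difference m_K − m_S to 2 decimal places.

L_K/L_S = (4.00)²(2.50)⁴ = 625.0.
F_K/F_S = (L_K/L_S)/(d_K/d_S)² = 625.0/400.0 = 1.562.
m_K − m_S = −2.5 log₁₀(1.562) = -0.48.

-0.48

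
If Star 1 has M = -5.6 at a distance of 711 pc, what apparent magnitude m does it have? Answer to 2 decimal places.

3.66

m = M + 5 log₁₀(d/10 pc) = -5.6 + 5 log₁₀(711/10)
  = -5.6 + 5 × 1.852 = -5.6 + 9.26 = 3.66.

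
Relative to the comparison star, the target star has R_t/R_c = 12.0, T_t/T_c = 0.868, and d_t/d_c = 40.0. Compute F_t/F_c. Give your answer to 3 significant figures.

0.0511

L_t/L_c = (R_t/R_c)²(T_t/T_c)⁴ = (12.0)² × (0.868)⁴ = 81.74.
F_t/F_c = (L_t/L_c)/(d_t/d_c)² = 81.74 / (40.0)² = 0.05109.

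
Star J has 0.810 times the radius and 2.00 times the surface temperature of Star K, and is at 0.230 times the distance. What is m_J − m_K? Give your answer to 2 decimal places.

-5.74

L_J/L_K = (0.810)²(2.00)⁴ = 10.50.
F_J/F_K = (L_J/L_K)/(d_J/d_K)² = 10.50/0.05290 = 198.4.
m_J − m_K = −2.5 log₁₀(198.4) = -5.74.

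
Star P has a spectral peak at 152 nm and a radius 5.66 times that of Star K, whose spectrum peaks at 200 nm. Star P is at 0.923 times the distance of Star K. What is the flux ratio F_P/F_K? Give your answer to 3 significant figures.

113

Wien's law: T_P/T_K = λ_K/λ_P = 200/152 = 1.316.
L_P/L_K = (R_P/R_K)²(T_P/T_K)⁴ = (5.66)²(1.316)⁴ = 96.02.
F_P/F_K = (L_P/L_K)/(d_P/d_K)² = 96.02/(0.923)² = 112.7.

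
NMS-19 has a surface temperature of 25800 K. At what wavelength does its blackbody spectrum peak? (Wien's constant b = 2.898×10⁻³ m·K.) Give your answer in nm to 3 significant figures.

λ_max = b/T = 2.898×10⁻³ / 25800 = 1.12×10^-7 m = 112.3 nm.

112 nm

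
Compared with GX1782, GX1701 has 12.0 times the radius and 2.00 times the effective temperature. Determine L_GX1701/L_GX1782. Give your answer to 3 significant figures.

From the Stefan–Boltzmann law, L ∝ R²T⁴, so
L_GX1701/L_GX1782 = (R_GX1701/R_GX1782)² (T_GX1701/T_GX1782)⁴ = (12.0)² × (2.00)⁴ = 144.0 × 16.00 = 2304.

2.30×10^3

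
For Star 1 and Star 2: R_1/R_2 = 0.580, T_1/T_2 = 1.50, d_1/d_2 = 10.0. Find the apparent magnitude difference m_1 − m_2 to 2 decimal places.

L_1/L_2 = (0.580)²(1.50)⁴ = 1.703.
F_1/F_2 = (L_1/L_2)/(d_1/d_2)² = 1.703/100.0 = 0.01703.
m_1 − m_2 = −2.5 log₁₀(0.01703) = 4.42.

4.42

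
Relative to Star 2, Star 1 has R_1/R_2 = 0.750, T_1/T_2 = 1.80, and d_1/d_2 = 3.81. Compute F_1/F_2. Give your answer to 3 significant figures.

0.407

L_1/L_2 = (R_1/R_2)²(T_1/T_2)⁴ = (0.750)² × (1.80)⁴ = 5.905.
F_1/F_2 = (L_1/L_2)/(d_1/d_2)² = 5.905 / (3.81)² = 0.4068.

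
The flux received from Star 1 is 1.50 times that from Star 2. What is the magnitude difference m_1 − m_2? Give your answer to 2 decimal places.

-0.44

m_1 − m_2 = −2.5 log₁₀(F_1/F_2) = −2.5 log₁₀(1.50) = −2.5 × (0.176) = -0.440.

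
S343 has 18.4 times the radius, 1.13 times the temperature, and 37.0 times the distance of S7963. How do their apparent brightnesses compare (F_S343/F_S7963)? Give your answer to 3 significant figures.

0.403

L_S343/L_S7963 = (R_S343/R_S7963)²(T_S343/T_S7963)⁴ = (18.4)² × (1.13)⁴ = 552.0.
F_S343/F_S7963 = (L_S343/L_S7963)/(d_S343/d_S7963)² = 552.0 / (37.0)² = 0.4032.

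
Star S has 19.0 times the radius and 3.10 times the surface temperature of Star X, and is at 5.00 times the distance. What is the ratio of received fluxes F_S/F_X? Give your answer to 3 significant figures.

L_S/L_X = (R_S/R_X)²(T_S/T_X)⁴ = (19.0)² × (3.10)⁴ = 3.334×10^4.
F_S/F_X = (L_S/L_X)/(d_S/d_X)² = 3.334×10^4 / (5.00)² = 1334.

1.33×10^3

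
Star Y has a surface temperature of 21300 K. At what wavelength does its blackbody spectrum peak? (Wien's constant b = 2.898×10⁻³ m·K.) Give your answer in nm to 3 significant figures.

λ_max = b/T = 2.898×10⁻³ / 21300 = 1.36×10^-7 m = 136.1 nm.

136 nm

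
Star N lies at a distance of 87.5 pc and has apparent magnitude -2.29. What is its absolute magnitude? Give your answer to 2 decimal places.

-7.00

M = m − 5 log₁₀(d/10 pc) = -2.29 − 5 log₁₀(87.5/10)
  = -2.29 − 5 × 0.942 = -2.29 − 4.71 = -7.00.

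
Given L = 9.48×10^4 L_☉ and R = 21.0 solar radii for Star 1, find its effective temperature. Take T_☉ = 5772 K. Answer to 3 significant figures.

T/T_☉ = (L/L_☉)^(1/4) / (R/R_☉)^(1/2)
T = 5772 × (9.48×10^4)^(1/4) / √(21.0) = 5772 × 17.55 / 4.583 = 2.210×10^4 K.

2.21×10^4 K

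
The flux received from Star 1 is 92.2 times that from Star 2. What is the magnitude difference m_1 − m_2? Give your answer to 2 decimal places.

-4.91

m_1 − m_2 = −2.5 log₁₀(F_1/F_2) = −2.5 log₁₀(92.2) = −2.5 × (1.965) = -4.912.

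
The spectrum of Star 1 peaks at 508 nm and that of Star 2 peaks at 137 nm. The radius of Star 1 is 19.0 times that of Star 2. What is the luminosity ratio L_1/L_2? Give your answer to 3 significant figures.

1.91

Wien's law gives T ∝ 1/λ_max, so T_1/T_2 = λ_2/λ_1 = 137/508 = 0.2697.
Then L ∝ R²T⁴ gives L_1/L_2 = (19.0)² × (0.2697)⁴ = 361.0 × 0.005290 = 1.910.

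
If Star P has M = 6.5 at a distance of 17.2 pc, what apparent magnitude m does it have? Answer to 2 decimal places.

m = M + 5 log₁₀(d/10 pc) = 6.5 + 5 log₁₀(17.2/10)
  = 6.5 + 5 × 0.236 = 6.5 + 1.18 = 7.68.

7.68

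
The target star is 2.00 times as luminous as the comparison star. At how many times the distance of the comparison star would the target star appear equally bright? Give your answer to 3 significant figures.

1.41

Equal flux requires L_t/d_t² = L_c/d_c², so d_t/d_c = √(L_t/L_c)
= √(2.00) = 1.414.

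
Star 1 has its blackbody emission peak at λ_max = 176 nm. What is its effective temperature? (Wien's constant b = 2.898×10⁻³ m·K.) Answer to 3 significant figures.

1.65×10^4 K

T = b/λ_max = 2.898×10⁻³ / (176×10⁻⁹) = 1.647×10^4 K.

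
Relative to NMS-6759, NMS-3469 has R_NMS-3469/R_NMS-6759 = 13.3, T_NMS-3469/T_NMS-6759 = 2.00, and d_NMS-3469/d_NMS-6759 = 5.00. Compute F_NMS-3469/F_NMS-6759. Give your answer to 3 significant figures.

L_NMS-3469/L_NMS-6759 = (R_NMS-3469/R_NMS-6759)²(T_NMS-3469/T_NMS-6759)⁴ = (13.3)² × (2.00)⁴ = 2830.
F_NMS-3469/F_NMS-6759 = (L_NMS-3469/L_NMS-6759)/(d_NMS-3469/d_NMS-6759)² = 2830 / (5.00)² = 113.2.

113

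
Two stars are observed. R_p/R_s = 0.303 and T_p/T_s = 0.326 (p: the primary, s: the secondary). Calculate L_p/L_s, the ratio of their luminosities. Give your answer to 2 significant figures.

0.0010

From the Stefan–Boltzmann law, L ∝ R²T⁴, so
L_p/L_s = (R_p/R_s)² (T_p/T_s)⁴ = (0.303)² × (0.326)⁴ = 0.09181 × 0.01129 = 0.001037.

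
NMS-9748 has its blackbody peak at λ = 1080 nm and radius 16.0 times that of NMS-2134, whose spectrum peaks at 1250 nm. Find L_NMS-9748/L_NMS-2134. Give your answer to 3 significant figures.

Wien's law gives T ∝ 1/λ_max, so T_NMS-9748/T_NMS-2134 = λ_NMS-2134/λ_NMS-9748 = 1250/1080 = 1.157.
Then L ∝ R²T⁴ gives L_NMS-9748/L_NMS-2134 = (16.0)² × (1.157)⁴ = 256.0 × 1.795 = 459.4.

459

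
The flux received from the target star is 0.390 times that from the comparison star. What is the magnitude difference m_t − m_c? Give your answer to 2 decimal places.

1.02

m_t − m_c = −2.5 log₁₀(F_t/F_c) = −2.5 log₁₀(0.390) = −2.5 × (-0.409) = 1.022.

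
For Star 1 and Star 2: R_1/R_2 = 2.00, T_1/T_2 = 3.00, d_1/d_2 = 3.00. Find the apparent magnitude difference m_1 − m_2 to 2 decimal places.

L_1/L_2 = (2.00)²(3.00)⁴ = 324.0.
F_1/F_2 = (L_1/L_2)/(d_1/d_2)² = 324.0/9.000 = 36.00.
m_1 − m_2 = −2.5 log₁₀(36.00) = -3.89.

-3.89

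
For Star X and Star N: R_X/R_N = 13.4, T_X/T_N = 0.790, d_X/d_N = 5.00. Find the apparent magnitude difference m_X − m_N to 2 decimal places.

-1.12

L_X/L_N = (13.4)²(0.790)⁴ = 69.94.
F_X/F_N = (L_X/L_N)/(d_X/d_N)² = 69.94/25.00 = 2.798.
m_X − m_N = −2.5 log₁₀(2.798) = -1.12.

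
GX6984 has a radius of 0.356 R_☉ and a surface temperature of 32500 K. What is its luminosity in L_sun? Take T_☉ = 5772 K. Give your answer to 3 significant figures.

L/L_☉ = (R/R_☉)² (T/T_☉)⁴ = (0.356)² × (32500/5772)⁴
       = 0.1267 × (5.631)⁴ = 0.1267 × 1005 = 127.4.

127 L_sun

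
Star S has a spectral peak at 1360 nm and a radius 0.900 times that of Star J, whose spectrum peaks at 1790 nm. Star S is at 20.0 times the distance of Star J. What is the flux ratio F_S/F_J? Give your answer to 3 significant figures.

Wien's law: T_S/T_J = λ_J/λ_S = 1790/1360 = 1.316.
L_S/L_J = (R_S/R_J)²(T_S/T_J)⁴ = (0.900)²(1.316)⁴ = 2.431.
F_S/F_J = (L_S/L_J)/(d_S/d_J)² = 2.431/(20.0)² = 0.006077.

0.00608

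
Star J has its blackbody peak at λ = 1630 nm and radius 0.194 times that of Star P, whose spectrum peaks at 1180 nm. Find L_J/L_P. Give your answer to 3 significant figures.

0.0103

Wien's law gives T ∝ 1/λ_max, so T_J/T_P = λ_P/λ_J = 1180/1630 = 0.7239.
Then L ∝ R²T⁴ gives L_J/L_P = (0.194)² × (0.7239)⁴ = 0.03764 × 0.2746 = 0.01034.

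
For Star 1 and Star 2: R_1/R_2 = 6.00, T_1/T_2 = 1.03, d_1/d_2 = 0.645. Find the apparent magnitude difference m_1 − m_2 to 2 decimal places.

L_1/L_2 = (6.00)²(1.03)⁴ = 40.52.
F_1/F_2 = (L_1/L_2)/(d_1/d_2)² = 40.52/0.4160 = 97.39.
m_1 − m_2 = −2.5 log₁₀(97.39) = -4.97.

-4.97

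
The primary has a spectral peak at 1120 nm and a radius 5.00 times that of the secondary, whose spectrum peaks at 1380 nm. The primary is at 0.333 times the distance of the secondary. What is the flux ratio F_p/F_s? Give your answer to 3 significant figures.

520

Wien's law: T_p/T_s = λ_s/λ_p = 1380/1120 = 1.232.
L_p/L_s = (R_p/R_s)²(T_p/T_s)⁴ = (5.00)²(1.232)⁴ = 57.62.
F_p/F_s = (L_p/L_s)/(d_p/d_s)² = 57.62/(0.333)² = 519.6.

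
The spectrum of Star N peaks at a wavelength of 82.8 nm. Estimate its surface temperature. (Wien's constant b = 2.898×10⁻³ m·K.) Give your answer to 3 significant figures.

T = b/λ_max = 2.898×10⁻³ / (82.8×10⁻⁹) = 3.500×10^4 K.

3.50×10^4 K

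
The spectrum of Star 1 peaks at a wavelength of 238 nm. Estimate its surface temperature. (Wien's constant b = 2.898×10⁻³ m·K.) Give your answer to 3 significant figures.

1.22×10^4 K

T = b/λ_max = 2.898×10⁻³ / (238×10⁻⁹) = 1.218×10^4 K.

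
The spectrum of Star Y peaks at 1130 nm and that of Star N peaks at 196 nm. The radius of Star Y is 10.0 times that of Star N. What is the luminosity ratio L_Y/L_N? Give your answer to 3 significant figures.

0.0905

Wien's law gives T ∝ 1/λ_max, so T_Y/T_N = λ_N/λ_Y = 196/1130 = 0.1735.
Then L ∝ R²T⁴ gives L_Y/L_N = (10.0)² × (0.1735)⁴ = 100.0 × 9.051×10^-4 = 0.09051.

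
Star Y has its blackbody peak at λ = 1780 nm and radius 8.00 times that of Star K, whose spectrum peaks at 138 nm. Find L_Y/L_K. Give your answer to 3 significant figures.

0.00231

Wien's law gives T ∝ 1/λ_max, so T_Y/T_K = λ_K/λ_Y = 138/1780 = 0.07753.
Then L ∝ R²T⁴ gives L_Y/L_K = (8.00)² × (0.07753)⁴ = 64.00 × 3.613×10^-5 = 0.002312.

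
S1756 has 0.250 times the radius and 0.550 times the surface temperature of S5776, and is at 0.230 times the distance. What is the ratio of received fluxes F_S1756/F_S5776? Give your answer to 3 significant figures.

L_S1756/L_S5776 = (R_S1756/R_S5776)²(T_S1756/T_S5776)⁴ = (0.250)² × (0.550)⁴ = 0.005719.
F_S1756/F_S5776 = (L_S1756/L_S5776)/(d_S1756/d_S5776)² = 0.005719 / (0.230)² = 0.1081.

0.108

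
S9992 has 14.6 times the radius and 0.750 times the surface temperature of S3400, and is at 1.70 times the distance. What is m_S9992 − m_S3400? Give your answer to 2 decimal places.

L_S9992/L_S3400 = (14.6)²(0.750)⁴ = 67.45.
F_S9992/F_S3400 = (L_S9992/L_S3400)/(d_S9992/d_S3400)² = 67.45/2.890 = 23.34.
m_S9992 − m_S3400 = −2.5 log₁₀(23.34) = -3.42.

-3.42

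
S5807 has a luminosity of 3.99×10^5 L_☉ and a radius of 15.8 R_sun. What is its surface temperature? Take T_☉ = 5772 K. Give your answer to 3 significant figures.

3.65×10^4 K

T/T_☉ = (L/L_☉)^(1/4) / (R/R_☉)^(1/2)
T = 5772 × (3.99×10^5)^(1/4) / √(15.8) = 5772 × 25.13 / 3.975 = 3.650×10^4 K.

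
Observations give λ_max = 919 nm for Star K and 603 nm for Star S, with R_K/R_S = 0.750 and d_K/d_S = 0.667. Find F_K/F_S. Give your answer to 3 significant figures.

0.234

Wien's law: T_K/T_S = λ_S/λ_K = 603/919 = 0.6561.
L_K/L_S = (R_K/R_S)²(T_K/T_S)⁴ = (0.750)²(0.6561)⁴ = 0.1043.
F_K/F_S = (L_K/L_S)/(d_K/d_S)² = 0.1043/(0.667)² = 0.2344.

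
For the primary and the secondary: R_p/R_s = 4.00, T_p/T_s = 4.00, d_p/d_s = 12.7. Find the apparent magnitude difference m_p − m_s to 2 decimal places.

L_p/L_s = (4.00)²(4.00)⁴ = 4096.
F_p/F_s = (L_p/L_s)/(d_p/d_s)² = 4096/161.3 = 25.40.
m_p − m_s = −2.5 log₁₀(25.40) = -3.51.

-3.51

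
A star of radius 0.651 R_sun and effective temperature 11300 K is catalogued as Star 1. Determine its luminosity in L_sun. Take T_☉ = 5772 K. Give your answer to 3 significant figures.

6.23 L_sun

L/L_☉ = (R/R_☉)² (T/T_☉)⁴ = (0.651)² × (11300/5772)⁴
       = 0.4238 × (1.958)⁴ = 0.4238 × 14.69 = 6.225.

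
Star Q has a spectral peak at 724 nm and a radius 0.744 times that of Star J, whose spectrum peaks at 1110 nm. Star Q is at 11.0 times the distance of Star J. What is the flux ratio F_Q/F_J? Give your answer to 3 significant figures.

Wien's law: T_Q/T_J = λ_J/λ_Q = 1110/724 = 1.533.
L_Q/L_J = (R_Q/R_J)²(T_Q/T_J)⁴ = (0.744)²(1.533)⁴ = 3.058.
F_Q/F_J = (L_Q/L_J)/(d_Q/d_J)² = 3.058/(11.0)² = 0.02528.

0.0253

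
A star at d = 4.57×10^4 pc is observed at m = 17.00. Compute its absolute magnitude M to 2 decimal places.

M = m − 5 log₁₀(d/10 pc) = 17.00 − 5 log₁₀(4.57×10^4/10)
  = 17.00 − 5 × 3.660 = 17.00 − 18.30 = -1.30.

-1.30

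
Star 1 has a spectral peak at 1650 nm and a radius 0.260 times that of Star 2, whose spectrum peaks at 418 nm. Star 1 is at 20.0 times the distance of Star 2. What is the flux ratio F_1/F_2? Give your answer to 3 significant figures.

6.96×10^-7

Wien's law: T_1/T_2 = λ_2/λ_1 = 418/1650 = 0.2533.
L_1/L_2 = (R_1/R_2)²(T_1/T_2)⁴ = (0.260)²(0.2533)⁴ = 2.784×10^-4.
F_1/F_2 = (L_1/L_2)/(d_1/d_2)² = 2.784×10^-4/(20.0)² = 6.961×10^-7.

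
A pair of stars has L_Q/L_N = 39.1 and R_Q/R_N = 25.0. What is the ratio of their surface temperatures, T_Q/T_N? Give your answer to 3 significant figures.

L ∝ R²T⁴ gives T ∝ (L/R²)^(1/4), so
T_Q/T_N = (39.1 / 25.0²)^(1/4) = (0.06256)^(1/4) = 0.5001.

0.500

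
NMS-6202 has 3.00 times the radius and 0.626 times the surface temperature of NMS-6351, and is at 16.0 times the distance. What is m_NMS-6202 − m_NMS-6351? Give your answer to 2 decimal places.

L_NMS-6202/L_NMS-6351 = (3.00)²(0.626)⁴ = 1.382.
F_NMS-6202/F_NMS-6351 = (L_NMS-6202/L_NMS-6351)/(d_NMS-6202/d_NMS-6351)² = 1.382/256.0 = 0.005399.
m_NMS-6202 − m_NMS-6351 = −2.5 log₁₀(0.005399) = 5.67.

5.67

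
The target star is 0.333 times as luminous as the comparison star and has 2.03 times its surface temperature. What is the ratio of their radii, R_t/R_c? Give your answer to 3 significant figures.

0.140

L ∝ R²T⁴ gives R ∝ √L / T², so
R_t/R_c = √(0.333) / (2.03)² = 0.5771 / 4.121 = 0.1400.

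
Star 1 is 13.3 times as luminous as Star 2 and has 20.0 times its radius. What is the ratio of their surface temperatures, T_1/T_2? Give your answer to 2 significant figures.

L ∝ R²T⁴ gives T ∝ (L/R²)^(1/4), so
T_1/T_2 = (13.3 / 20.0²)^(1/4) = (0.03325)^(1/4) = 0.4270.

0.43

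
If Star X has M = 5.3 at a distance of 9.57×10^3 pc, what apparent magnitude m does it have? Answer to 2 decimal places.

m = M + 5 log₁₀(d/10 pc) = 5.3 + 5 log₁₀(9.57×10^3/10)
  = 5.3 + 5 × 2.981 = 5.3 + 14.90 = 20.20.

20.20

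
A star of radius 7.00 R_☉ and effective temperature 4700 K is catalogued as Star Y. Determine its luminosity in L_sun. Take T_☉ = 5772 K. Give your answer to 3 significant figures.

21.5 L_sun

L/L_☉ = (R/R_☉)² (T/T_☉)⁴ = (7.00)² × (4700/5772)⁴
       = 49.00 × (0.8143)⁴ = 49.00 × 0.4396 = 21.54.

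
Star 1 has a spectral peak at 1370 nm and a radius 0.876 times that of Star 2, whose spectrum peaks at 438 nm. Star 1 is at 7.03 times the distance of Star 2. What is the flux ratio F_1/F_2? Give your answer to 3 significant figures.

1.62×10^-4

Wien's law: T_1/T_2 = λ_2/λ_1 = 438/1370 = 0.3197.
L_1/L_2 = (R_1/R_2)²(T_1/T_2)⁴ = (0.876)²(0.3197)⁴ = 0.008017.
F_1/F_2 = (L_1/L_2)/(d_1/d_2)² = 0.008017/(7.03)² = 1.622×10^-4.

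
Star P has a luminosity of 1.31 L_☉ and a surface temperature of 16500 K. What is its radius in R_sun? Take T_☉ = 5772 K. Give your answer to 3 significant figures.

R/R_☉ = √(L/L_☉) / (T/T_☉)² = √(1.31) / (2.859)²
       = 1.145 / 8.172 = 0.1401.

0.140 R_sun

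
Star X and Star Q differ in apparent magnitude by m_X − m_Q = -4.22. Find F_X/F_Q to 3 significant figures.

F_X/F_Q = 10^(−(m_X − m_Q)/2.5) = 10^(4.22/2.5) = 10^1.688 = 48.75.

48.8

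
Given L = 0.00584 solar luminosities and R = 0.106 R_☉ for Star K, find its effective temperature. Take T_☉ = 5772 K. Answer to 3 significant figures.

T/T_☉ = (L/L_☉)^(1/4) / (R/R_☉)^(1/2)
T = 5772 × (0.00584)^(1/4) / √(0.106) = 5772 × 0.2764 / 0.3256 = 4901 K.

4.90×10^3 K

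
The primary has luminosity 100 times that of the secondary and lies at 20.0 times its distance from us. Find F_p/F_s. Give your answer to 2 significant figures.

0.25

F = L/(4πd²), so F_p/F_s = (L_p/L_s) / (d_p/d_s)²
= 100 / (20.0)² = 100 / 400.0 = 0.2500.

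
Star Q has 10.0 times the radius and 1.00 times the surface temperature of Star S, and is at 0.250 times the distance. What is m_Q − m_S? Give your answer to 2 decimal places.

L_Q/L_S = (10.0)²(1.00)⁴ = 100.0.
F_Q/F_S = (L_Q/L_S)/(d_Q/d_S)² = 100.0/0.06250 = 1600.
m_Q − m_S = −2.5 log₁₀(1600) = -8.01.

-8.01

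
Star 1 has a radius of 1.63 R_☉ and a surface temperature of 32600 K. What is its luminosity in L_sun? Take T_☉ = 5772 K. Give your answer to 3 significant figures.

L/L_☉ = (R/R_☉)² (T/T_☉)⁴ = (1.63)² × (32600/5772)⁴
       = 2.657 × (5.648)⁴ = 2.657 × 1018 = 2704.

2.70×10^3 L_sun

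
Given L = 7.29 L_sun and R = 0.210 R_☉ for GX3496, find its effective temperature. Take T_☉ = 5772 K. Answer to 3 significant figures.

2.07×10^4 K

T/T_☉ = (L/L_☉)^(1/4) / (R/R_☉)^(1/2)
T = 5772 × (7.29)^(1/4) / √(0.210) = 5772 × 1.643 / 0.4583 = 2.070×10^4 K.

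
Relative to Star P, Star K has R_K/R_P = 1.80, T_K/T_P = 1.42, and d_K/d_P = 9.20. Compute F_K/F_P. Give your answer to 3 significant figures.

0.156

L_K/L_P = (R_K/R_P)²(T_K/T_P)⁴ = (1.80)² × (1.42)⁴ = 13.17.
F_K/F_P = (L_K/L_P)/(d_K/d_P)² = 13.17 / (9.20)² = 0.1556.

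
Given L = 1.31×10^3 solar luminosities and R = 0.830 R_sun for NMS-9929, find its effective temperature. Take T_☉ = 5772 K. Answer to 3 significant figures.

T/T_☉ = (L/L_☉)^(1/4) / (R/R_☉)^(1/2)
T = 5772 × (1.31×10^3)^(1/4) / √(0.830) = 5772 × 6.016 / 0.9110 = 3.812×10^4 K.

3.81×10^4 K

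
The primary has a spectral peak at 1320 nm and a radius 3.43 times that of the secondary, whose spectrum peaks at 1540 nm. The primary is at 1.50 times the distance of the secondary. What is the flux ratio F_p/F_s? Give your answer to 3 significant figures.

9.69

Wien's law: T_p/T_s = λ_s/λ_p = 1540/1320 = 1.167.
L_p/L_s = (R_p/R_s)²(T_p/T_s)⁴ = (3.43)²(1.167)⁴ = 21.80.
F_p/F_s = (L_p/L_s)/(d_p/d_s)² = 21.80/(1.50)² = 9.687.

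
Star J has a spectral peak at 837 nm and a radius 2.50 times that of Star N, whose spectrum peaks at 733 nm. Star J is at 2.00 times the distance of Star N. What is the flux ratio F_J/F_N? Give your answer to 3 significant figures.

Wien's law: T_J/T_N = λ_N/λ_J = 733/837 = 0.8757.
L_J/L_N = (R_J/R_N)²(T_J/T_N)⁴ = (2.50)²(0.8757)⁴ = 3.676.
F_J/F_N = (L_J/L_N)/(d_J/d_N)² = 3.676/(2.00)² = 0.9190.

0.919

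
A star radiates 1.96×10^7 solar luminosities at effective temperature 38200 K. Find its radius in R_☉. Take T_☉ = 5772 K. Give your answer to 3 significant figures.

R/R_☉ = √(L/L_☉) / (T/T_☉)² = √(1.96×10^7) / (6.618)²
       = 4427 / 43.80 = 101.1.

101 R_☉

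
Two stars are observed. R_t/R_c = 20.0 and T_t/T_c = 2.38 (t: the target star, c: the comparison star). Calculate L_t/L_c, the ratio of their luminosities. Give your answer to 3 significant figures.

1.28×10^4

From the Stefan–Boltzmann law, L ∝ R²T⁴, so
L_t/L_c = (R_t/R_c)² (T_t/T_c)⁴ = (20.0)² × (2.38)⁴ = 400.0 × 32.09 = 1.283×10^4.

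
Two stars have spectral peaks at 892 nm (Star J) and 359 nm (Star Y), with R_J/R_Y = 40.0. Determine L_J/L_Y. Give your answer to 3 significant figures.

Wien's law gives T ∝ 1/λ_max, so T_J/T_Y = λ_Y/λ_J = 359/892 = 0.4025.
Then L ∝ R²T⁴ gives L_J/L_Y = (40.0)² × (0.4025)⁴ = 1600 × 0.02624 = 41.98.

42.0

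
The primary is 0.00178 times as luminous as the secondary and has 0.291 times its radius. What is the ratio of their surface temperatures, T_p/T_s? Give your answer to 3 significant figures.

0.381

L ∝ R²T⁴ gives T ∝ (L/R²)^(1/4), so
T_p/T_s = (0.00178 / 0.291²)^(1/4) = (0.02102)^(1/4) = 0.3808.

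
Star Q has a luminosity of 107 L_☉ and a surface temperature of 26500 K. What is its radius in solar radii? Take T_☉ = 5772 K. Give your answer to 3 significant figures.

0.491 solar radii

R/R_☉ = √(L/L_☉) / (T/T_☉)² = √(107) / (4.591)²
       = 10.34 / 21.08 = 0.4907.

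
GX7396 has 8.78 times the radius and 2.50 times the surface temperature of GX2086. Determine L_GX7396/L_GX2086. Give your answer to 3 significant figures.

From the Stefan–Boltzmann law, L ∝ R²T⁴, so
L_GX7396/L_GX2086 = (R_GX7396/R_GX2086)² (T_GX7396/T_GX2086)⁴ = (8.78)² × (2.50)⁴ = 77.09 × 39.06 = 3011.

3.01×10^3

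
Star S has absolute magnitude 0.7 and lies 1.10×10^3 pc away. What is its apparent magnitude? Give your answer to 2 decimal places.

m = M + 5 log₁₀(d/10 pc) = 0.7 + 5 log₁₀(1.10×10^3/10)
  = 0.7 + 5 × 2.041 = 0.7 + 10.21 = 10.91.

10.91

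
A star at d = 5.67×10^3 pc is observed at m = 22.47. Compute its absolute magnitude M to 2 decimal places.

M = m − 5 log₁₀(d/10 pc) = 22.47 − 5 log₁₀(5.67×10^3/10)
  = 22.47 − 5 × 2.754 = 22.47 − 13.77 = 8.70.

8.70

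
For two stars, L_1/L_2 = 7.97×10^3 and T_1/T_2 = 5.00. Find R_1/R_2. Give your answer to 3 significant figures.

3.57

L ∝ R²T⁴ gives R ∝ √L / T², so
R_1/R_2 = √(7.97×10^3) / (5.00)² = 89.27 / 25.00 = 3.571.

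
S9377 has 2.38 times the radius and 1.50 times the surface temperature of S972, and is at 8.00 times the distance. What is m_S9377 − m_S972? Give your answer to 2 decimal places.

0.87

L_S9377/L_S972 = (2.38)²(1.50)⁴ = 28.68.
F_S9377/F_S972 = (L_S9377/L_S972)/(d_S9377/d_S972)² = 28.68/64.00 = 0.4481.
m_S9377 − m_S972 = −2.5 log₁₀(0.4481) = 0.87.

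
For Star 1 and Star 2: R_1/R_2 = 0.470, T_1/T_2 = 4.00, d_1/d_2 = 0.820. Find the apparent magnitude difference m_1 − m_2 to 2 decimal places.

L_1/L_2 = (0.470)²(4.00)⁴ = 56.55.
F_1/F_2 = (L_1/L_2)/(d_1/d_2)² = 56.55/0.6724 = 84.10.
m_1 − m_2 = −2.5 log₁₀(84.10) = -4.81.

-4.81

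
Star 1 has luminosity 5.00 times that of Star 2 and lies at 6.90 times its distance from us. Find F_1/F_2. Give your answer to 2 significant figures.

0.11

F = L/(4πd²), so F_1/F_2 = (L_1/L_2) / (d_1/d_2)²
= 5.00 / (6.90)² = 5.00 / 47.61 = 0.1050.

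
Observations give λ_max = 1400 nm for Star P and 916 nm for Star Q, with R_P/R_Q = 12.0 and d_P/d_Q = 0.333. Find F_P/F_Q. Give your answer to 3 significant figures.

Wien's law: T_P/T_Q = λ_Q/λ_P = 916/1400 = 0.6543.
L_P/L_Q = (R_P/R_Q)²(T_P/T_Q)⁴ = (12.0)²(0.6543)⁴ = 26.39.
F_P/F_Q = (L_P/L_Q)/(d_P/d_Q)² = 26.39/(0.333)² = 238.0.

238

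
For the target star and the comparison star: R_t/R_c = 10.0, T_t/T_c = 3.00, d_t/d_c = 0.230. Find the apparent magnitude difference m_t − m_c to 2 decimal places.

-12.96

L_t/L_c = (10.0)²(3.00)⁴ = 8100.
F_t/F_c = (L_t/L_c)/(d_t/d_c)² = 8100/0.05290 = 1.531×10^5.
m_t − m_c = −2.5 log₁₀(1.531×10^5) = -12.96.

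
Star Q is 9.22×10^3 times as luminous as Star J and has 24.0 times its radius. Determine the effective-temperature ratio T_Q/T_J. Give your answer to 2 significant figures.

L ∝ R²T⁴ gives T ∝ (L/R²)^(1/4), so
T_Q/T_J = (9.22×10^3 / 24.0²)^(1/4) = (16.01)^(1/4) = 2.000.

2.0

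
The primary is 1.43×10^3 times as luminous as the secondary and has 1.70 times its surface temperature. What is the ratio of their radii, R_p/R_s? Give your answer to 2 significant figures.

L ∝ R²T⁴ gives R ∝ √L / T², so
R_p/R_s = √(1.43×10^3) / (1.70)² = 37.82 / 2.890 = 13.08.

13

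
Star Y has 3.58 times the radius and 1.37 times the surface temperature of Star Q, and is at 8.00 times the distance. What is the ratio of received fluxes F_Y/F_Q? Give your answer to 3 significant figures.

0.705

L_Y/L_Q = (R_Y/R_Q)²(T_Y/T_Q)⁴ = (3.58)² × (1.37)⁴ = 45.15.
F_Y/F_Q = (L_Y/L_Q)/(d_Y/d_Q)² = 45.15 / (8.00)² = 0.7055.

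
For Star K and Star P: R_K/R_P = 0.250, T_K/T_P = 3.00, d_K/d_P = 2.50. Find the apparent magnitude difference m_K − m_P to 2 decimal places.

L_K/L_P = (0.250)²(3.00)⁴ = 5.062.
F_K/F_P = (L_K/L_P)/(d_K/d_P)² = 5.062/6.250 = 0.8100.
m_K − m_P = −2.5 log₁₀(0.8100) = 0.23.

0.23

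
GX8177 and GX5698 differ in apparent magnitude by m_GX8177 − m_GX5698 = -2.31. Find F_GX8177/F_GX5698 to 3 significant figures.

F_GX8177/F_GX5698 = 10^(−(m_GX8177 − m_GX5698)/2.5) = 10^(2.31/2.5) = 10^0.924 = 8.395.

8.39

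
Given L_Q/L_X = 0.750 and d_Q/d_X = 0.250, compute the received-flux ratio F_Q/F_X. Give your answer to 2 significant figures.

F = L/(4πd²), so F_Q/F_X = (L_Q/L_X) / (d_Q/d_X)²
= 0.750 / (0.250)² = 0.750 / 0.06250 = 12.00.

12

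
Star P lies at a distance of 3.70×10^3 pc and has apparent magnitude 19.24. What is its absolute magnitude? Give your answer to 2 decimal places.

6.40

M = m − 5 log₁₀(d/10 pc) = 19.24 − 5 log₁₀(3.70×10^3/10)
  = 19.24 − 5 × 2.568 = 19.24 − 12.84 = 6.40.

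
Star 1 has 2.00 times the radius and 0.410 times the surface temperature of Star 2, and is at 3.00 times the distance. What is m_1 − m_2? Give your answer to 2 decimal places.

L_1/L_2 = (2.00)²(0.410)⁴ = 0.1130.
F_1/F_2 = (L_1/L_2)/(d_1/d_2)² = 0.1130/9.000 = 0.01256.
m_1 − m_2 = −2.5 log₁₀(0.01256) = 4.75.

4.75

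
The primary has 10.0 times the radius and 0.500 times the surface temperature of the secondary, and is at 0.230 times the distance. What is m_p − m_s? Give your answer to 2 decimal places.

-5.18

L_p/L_s = (10.0)²(0.500)⁴ = 6.250.
F_p/F_s = (L_p/L_s)/(d_p/d_s)² = 6.250/0.05290 = 118.1.
m_p − m_s = −2.5 log₁₀(118.1) = -5.18.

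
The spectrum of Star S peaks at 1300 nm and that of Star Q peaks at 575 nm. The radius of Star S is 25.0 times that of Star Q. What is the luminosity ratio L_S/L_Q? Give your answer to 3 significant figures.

23.9

Wien's law gives T ∝ 1/λ_max, so T_S/T_Q = λ_Q/λ_S = 575/1300 = 0.4423.
Then L ∝ R²T⁴ gives L_S/L_Q = (25.0)² × (0.4423)⁴ = 625.0 × 0.03827 = 23.92.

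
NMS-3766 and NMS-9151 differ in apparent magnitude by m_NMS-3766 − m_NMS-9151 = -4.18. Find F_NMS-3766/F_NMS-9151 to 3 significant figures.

47.0

F_NMS-3766/F_NMS-9151 = 10^(−(m_NMS-3766 − m_NMS-9151)/2.5) = 10^(4.18/2.5) = 10^1.672 = 46.99.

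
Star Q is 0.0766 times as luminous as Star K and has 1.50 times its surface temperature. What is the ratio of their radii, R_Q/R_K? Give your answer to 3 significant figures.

0.123

L ∝ R²T⁴ gives R ∝ √L / T², so
R_Q/R_K = √(0.0766) / (1.50)² = 0.2768 / 2.250 = 0.1230.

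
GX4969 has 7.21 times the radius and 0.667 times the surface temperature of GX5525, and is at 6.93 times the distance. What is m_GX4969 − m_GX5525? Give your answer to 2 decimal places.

L_GX4969/L_GX5525 = (7.21)²(0.667)⁴ = 10.29.
F_GX4969/F_GX5525 = (L_GX4969/L_GX5525)/(d_GX4969/d_GX5525)² = 10.29/48.02 = 0.2142.
m_GX4969 − m_GX5525 = −2.5 log₁₀(0.2142) = 1.67.

1.67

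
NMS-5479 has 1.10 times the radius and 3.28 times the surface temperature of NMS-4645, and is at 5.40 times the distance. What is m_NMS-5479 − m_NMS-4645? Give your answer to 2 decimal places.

L_NMS-5479/L_NMS-4645 = (1.10)²(3.28)⁴ = 140.0.
F_NMS-5479/F_NMS-4645 = (L_NMS-5479/L_NMS-4645)/(d_NMS-5479/d_NMS-4645)² = 140.0/29.16 = 4.803.
m_NMS-5479 − m_NMS-4645 = −2.5 log₁₀(4.803) = -1.70.

-1.70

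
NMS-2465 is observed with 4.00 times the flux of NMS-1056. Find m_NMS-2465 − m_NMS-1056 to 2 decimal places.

-1.51

m_NMS-2465 − m_NMS-1056 = −2.5 log₁₀(F_NMS-2465/F_NMS-1056) = −2.5 log₁₀(4.00) = −2.5 × (0.602) = -1.505.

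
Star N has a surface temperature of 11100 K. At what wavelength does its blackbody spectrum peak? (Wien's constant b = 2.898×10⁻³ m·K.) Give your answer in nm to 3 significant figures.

261 nm

λ_max = b/T = 2.898×10⁻³ / 11100 = 2.61×10^-7 m = 261.1 nm.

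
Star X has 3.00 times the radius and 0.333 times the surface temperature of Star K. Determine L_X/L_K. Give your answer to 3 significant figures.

0.111

From the Stefan–Boltzmann law, L ∝ R²T⁴, so
L_X/L_K = (R_X/R_K)² (T_X/T_K)⁴ = (3.00)² × (0.333)⁴ = 9.000 × 0.01230 = 0.1107.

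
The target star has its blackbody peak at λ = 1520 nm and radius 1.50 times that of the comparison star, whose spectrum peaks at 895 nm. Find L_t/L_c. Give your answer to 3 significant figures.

0.270

Wien's law gives T ∝ 1/λ_max, so T_t/T_c = λ_c/λ_t = 895/1520 = 0.5888.
Then L ∝ R²T⁴ gives L_t/L_c = (1.50)² × (0.5888)⁴ = 2.250 × 0.1202 = 0.2705.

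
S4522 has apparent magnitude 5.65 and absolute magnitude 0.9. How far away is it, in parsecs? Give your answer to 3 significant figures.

m − M = 5 log₁₀(d/10 pc)
5.65 − (0.9) = 4.75 = 5 log₁₀(d/10)
d = 10 × 10^(4.75/5) = 10 × 10^0.950 = 89.13 pc.

89.1 pc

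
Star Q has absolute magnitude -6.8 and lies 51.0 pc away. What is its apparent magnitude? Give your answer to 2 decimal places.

-3.26

m = M + 5 log₁₀(d/10 pc) = -6.8 + 5 log₁₀(51.0/10)
  = -6.8 + 5 × 0.708 = -6.8 + 3.54 = -3.26.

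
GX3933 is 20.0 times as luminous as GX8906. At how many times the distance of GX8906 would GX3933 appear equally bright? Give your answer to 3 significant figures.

4.47

Equal flux requires L_GX3933/d_GX3933² = L_GX8906/d_GX8906², so d_GX3933/d_GX8906 = √(L_GX3933/L_GX8906)
= √(20.0) = 4.472.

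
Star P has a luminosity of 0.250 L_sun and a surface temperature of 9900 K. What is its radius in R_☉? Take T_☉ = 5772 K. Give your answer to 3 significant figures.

0.170 R_☉

R/R_☉ = √(L/L_☉) / (T/T_☉)² = √(0.250) / (1.715)²
       = 0.5000 / 2.942 = 0.1700.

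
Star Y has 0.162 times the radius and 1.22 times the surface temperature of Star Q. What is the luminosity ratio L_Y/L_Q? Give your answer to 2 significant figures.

From the Stefan–Boltzmann law, L ∝ R²T⁴, so
L_Y/L_Q = (R_Y/R_Q)² (T_Y/T_Q)⁴ = (0.162)² × (1.22)⁴ = 0.02624 × 2.215 = 0.05814.

0.058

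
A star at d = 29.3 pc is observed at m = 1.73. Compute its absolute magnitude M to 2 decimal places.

M = m − 5 log₁₀(d/10 pc) = 1.73 − 5 log₁₀(29.3/10)
  = 1.73 − 5 × 0.467 = 1.73 − 2.33 = -0.60.

-0.60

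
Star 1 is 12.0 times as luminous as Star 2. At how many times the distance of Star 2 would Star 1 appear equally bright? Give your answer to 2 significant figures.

3.5

Equal flux requires L_1/d_1² = L_2/d_2², so d_1/d_2 = √(L_1/L_2)
= √(12.0) = 3.464.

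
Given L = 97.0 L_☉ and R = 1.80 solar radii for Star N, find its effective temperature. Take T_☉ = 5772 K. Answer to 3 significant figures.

1.35×10^4 K

T/T_☉ = (L/L_☉)^(1/4) / (R/R_☉)^(1/2)
T = 5772 × (97.0)^(1/4) / √(1.80) = 5772 × 3.138 / 1.342 = 1.350×10^4 K.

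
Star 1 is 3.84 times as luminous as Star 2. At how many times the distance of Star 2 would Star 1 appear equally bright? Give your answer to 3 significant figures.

Equal flux requires L_1/d_1² = L_2/d_2², so d_1/d_2 = √(L_1/L_2)
= √(3.84) = 1.960.

1.96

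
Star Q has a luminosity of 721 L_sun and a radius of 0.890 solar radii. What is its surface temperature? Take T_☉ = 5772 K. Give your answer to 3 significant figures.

T/T_☉ = (L/L_☉)^(1/4) / (R/R_☉)^(1/2)
T = 5772 × (721)^(1/4) / √(0.890) = 5772 × 5.182 / 0.9434 = 3.170×10^4 K.

3.17×10^4 K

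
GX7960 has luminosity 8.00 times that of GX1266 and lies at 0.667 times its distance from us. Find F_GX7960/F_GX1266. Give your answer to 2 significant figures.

F = L/(4πd²), so F_GX7960/F_GX1266 = (L_GX7960/L_GX1266) / (d_GX7960/d_GX1266)²
= 8.00 / (0.667)² = 8.00 / 0.4449 = 17.98.

18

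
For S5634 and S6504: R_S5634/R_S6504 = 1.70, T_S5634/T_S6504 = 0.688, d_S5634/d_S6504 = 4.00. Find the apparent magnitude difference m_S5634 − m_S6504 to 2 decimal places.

L_S5634/L_S6504 = (1.70)²(0.688)⁴ = 0.6475.
F_S5634/F_S6504 = (L_S5634/L_S6504)/(d_S5634/d_S6504)² = 0.6475/16.00 = 0.04047.
m_S5634 − m_S6504 = −2.5 log₁₀(0.04047) = 3.48.

3.48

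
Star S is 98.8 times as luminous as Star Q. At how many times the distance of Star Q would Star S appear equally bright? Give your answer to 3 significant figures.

Equal flux requires L_S/d_S² = L_Q/d_Q², so d_S/d_Q = √(L_S/L_Q)
= √(98.8) = 9.940.

9.94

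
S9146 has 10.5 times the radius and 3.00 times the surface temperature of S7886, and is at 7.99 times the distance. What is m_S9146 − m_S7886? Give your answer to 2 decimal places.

L_S9146/L_S7886 = (10.5)²(3.00)⁴ = 8930.
F_S9146/F_S7886 = (L_S9146/L_S7886)/(d_S9146/d_S7886)² = 8930/63.84 = 139.9.
m_S9146 − m_S7886 = −2.5 log₁₀(139.9) = -5.36.

-5.36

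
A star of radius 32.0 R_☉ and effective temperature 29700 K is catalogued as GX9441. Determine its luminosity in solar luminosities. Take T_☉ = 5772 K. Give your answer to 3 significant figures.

7.18×10^5 solar luminosities

L/L_☉ = (R/R_☉)² (T/T_☉)⁴ = (32.0)² × (29700/5772)⁴
       = 1024 × (5.146)⁴ = 1024 × 701.0 = 7.178×10^5.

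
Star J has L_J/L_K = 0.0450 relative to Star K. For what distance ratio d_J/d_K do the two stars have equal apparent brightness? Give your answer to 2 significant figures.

0.21

Equal flux requires L_J/d_J² = L_K/d_K², so d_J/d_K = √(L_J/L_K)
= √(0.0450) = 0.2121.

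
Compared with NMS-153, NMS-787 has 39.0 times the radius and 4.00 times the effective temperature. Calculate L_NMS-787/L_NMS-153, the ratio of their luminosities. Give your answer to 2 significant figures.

From the Stefan–Boltzmann law, L ∝ R²T⁴, so
L_NMS-787/L_NMS-153 = (R_NMS-787/R_NMS-153)² (T_NMS-787/T_NMS-153)⁴ = (39.0)² × (4.00)⁴ = 1521 × 256.0 = 3.894×10^5.

3.9×10^5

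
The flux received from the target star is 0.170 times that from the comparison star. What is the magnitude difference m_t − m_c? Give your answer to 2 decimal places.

1.92

m_t − m_c = −2.5 log₁₀(F_t/F_c) = −2.5 log₁₀(0.170) = −2.5 × (-0.770) = 1.924.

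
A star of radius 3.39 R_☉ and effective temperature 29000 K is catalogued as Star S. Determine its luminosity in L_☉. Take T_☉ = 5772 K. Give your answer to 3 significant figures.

L/L_☉ = (R/R_☉)² (T/T_☉)⁴ = (3.39)² × (29000/5772)⁴
       = 11.49 × (5.024)⁴ = 11.49 × 637.2 = 7323.

7.32×10^3 L_☉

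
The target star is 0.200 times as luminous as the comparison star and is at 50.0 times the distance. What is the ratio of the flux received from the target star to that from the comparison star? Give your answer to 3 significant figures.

F = L/(4πd²), so F_t/F_c = (L_t/L_c) / (d_t/d_c)²
= 0.200 / (50.0)² = 0.200 / 2500 = 8.000×10^-5.

8.00×10^-5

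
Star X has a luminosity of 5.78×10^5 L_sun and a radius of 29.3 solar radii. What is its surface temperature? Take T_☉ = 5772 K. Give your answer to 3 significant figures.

2.94×10^4 K

T/T_☉ = (L/L_☉)^(1/4) / (R/R_☉)^(1/2)
T = 5772 × (5.78×10^5)^(1/4) / √(29.3) = 5772 × 27.57 / 5.413 = 2.940×10^4 K.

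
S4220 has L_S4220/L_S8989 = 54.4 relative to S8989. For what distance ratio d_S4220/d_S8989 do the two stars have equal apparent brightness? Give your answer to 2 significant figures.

7.4

Equal flux requires L_S4220/d_S4220² = L_S8989/d_S8989², so d_S4220/d_S8989 = √(L_S4220/L_S8989)
= √(54.4) = 7.376.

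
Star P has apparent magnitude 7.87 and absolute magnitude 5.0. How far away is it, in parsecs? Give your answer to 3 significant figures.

37.5 pc

m − M = 5 log₁₀(d/10 pc)
7.87 − (5.0) = 2.87 = 5 log₁₀(d/10)
d = 10 × 10^(2.87/5) = 10 × 10^0.574 = 37.50 pc.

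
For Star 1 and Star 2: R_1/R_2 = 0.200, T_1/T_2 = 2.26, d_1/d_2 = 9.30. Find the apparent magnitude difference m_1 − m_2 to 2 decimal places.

L_1/L_2 = (0.200)²(2.26)⁴ = 1.044.
F_1/F_2 = (L_1/L_2)/(d_1/d_2)² = 1.044/86.49 = 0.01207.
m_1 − m_2 = −2.5 log₁₀(0.01207) = 4.80.

4.80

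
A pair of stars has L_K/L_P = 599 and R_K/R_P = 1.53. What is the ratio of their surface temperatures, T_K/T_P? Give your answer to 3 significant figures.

L ∝ R²T⁴ gives T ∝ (L/R²)^(1/4), so
T_K/T_P = (599 / 1.53²)^(1/4) = (255.9)^(1/4) = 4.000.

4.00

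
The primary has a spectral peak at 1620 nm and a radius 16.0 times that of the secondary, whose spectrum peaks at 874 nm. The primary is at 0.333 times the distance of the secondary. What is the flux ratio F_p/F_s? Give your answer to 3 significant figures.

Wien's law: T_p/T_s = λ_s/λ_p = 874/1620 = 0.5395.
L_p/L_s = (R_p/R_s)²(T_p/T_s)⁴ = (16.0)²(0.5395)⁴ = 21.69.
F_p/F_s = (L_p/L_s)/(d_p/d_s)² = 21.69/(0.333)² = 195.6.

196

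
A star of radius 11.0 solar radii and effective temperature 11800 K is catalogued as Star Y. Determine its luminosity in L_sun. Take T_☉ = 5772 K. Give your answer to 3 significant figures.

L/L_☉ = (R/R_☉)² (T/T_☉)⁴ = (11.0)² × (11800/5772)⁴
       = 121.0 × (2.044)⁴ = 121.0 × 17.47 = 2114.

2.11×10^3 L_sun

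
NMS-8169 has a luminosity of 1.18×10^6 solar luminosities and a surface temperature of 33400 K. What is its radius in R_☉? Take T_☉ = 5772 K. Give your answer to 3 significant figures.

32.4 R_☉

R/R_☉ = √(L/L_☉) / (T/T_☉)² = √(1.18×10^6) / (5.787)²
       = 1086 / 33.48 = 32.44.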